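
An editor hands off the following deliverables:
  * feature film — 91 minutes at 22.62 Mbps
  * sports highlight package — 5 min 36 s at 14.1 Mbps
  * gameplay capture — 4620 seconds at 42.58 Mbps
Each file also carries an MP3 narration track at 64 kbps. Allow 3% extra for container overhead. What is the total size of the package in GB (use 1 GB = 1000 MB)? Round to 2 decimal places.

41.92 GB

Audio: 64 kbps = 0.064 Mbps.
feature film: 22.684 Mbps × 5460 s × 1.03 = 127570.3 Mb
sports highlight package: 14.164 Mbps × 336 s × 1.03 = 4901.9 Mb
gameplay capture: 42.644 Mbps × 4620 s × 1.03 = 202925.7 Mb
Total: 335397.9 Mb = 41924.7 MB.
= 41.92 GB.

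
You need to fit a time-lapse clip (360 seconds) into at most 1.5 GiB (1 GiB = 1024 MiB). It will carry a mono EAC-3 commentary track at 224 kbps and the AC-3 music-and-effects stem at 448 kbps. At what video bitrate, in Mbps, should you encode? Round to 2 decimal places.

35.12 Mbps

Budget: 1.5 GiB = 12884.9 Mb.
Total bitrate budget: 12884.9 Mb / 360 s = 35.791 Mbps.
Audio total: 224 + 448 = 672 kbps = 0.672 Mbps.
Video: 35.791 − 0.672 = 35.119 Mbps.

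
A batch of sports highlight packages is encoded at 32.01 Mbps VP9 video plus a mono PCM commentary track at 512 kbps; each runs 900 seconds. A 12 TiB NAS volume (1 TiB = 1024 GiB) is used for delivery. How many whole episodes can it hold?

3606

Audio: 512 kbps = 0.512 Mbps.
Total bitrate: 32.522 Mbps.
Per item: 32.522 Mbps × 900 s = 29,270 Mb = 3,659 MB.
Capacity: 12 TiB = 105,553,116 Mb; 3606.21 items → 3606 complete.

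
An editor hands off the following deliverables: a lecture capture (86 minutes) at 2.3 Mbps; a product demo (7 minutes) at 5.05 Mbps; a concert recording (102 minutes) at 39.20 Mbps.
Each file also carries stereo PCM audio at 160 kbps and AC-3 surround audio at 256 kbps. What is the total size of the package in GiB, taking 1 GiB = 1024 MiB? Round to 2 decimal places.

30.12 GiB

Audio total: 160 + 256 = 416 kbps = 0.416 Mbps.
lecture capture: 2.716 Mbps × 5160 s = 14014.6 Mb
product demo: 5.466 Mbps × 420 s = 2295.7 Mb
concert recording: 39.616 Mbps × 6120 s = 242449.9 Mb
Total: 258760.2 Mb = 32345.0 MB.
= 30.12 GiB.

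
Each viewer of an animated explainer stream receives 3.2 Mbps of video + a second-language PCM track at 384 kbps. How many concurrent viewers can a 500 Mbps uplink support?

139

Audio: 384 kbps = 0.384 Mbps.
Per-viewer media rate: 3.584 Mbps.
500 Mbps = 500.0 Mbps; 500.0 / 3.584 = 139.51 → 139 viewers.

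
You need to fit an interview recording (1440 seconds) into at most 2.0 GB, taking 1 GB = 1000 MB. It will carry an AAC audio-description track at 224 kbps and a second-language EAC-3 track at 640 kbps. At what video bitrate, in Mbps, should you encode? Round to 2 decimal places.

Budget: 2.0 GB = 16000.0 Mb.
Total bitrate budget: 16000.0 Mb / 1440 s = 11.111 Mbps.
Audio total: 224 + 640 = 864 kbps = 0.864 Mbps.
Video: 11.111 − 0.864 = 10.247 Mbps.

10.25 Mbps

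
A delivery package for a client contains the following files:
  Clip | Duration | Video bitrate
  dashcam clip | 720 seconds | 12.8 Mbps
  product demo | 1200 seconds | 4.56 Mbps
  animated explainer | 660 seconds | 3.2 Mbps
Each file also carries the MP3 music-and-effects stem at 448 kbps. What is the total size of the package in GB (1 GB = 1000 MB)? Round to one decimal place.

Audio: 448 kbps = 0.448 Mbps.
dashcam clip: 13.248 Mbps × 720 s = 9538.6 Mb
product demo: 5.008 Mbps × 1200 s = 6009.6 Mb
animated explainer: 3.648 Mbps × 660 s = 2407.7 Mb
Total: 17955.8 Mb = 2244.5 MB.
= 2.244 GB.

2.2 GB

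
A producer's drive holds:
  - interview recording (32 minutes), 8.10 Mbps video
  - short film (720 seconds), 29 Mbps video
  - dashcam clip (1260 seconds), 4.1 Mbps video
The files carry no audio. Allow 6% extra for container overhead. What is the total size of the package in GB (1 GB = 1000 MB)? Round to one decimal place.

interview recording: 8.100 Mbps × 1920 s × 1.06 = 16485.1 Mb
short film: 29.000 Mbps × 720 s × 1.06 = 22132.8 Mb
dashcam clip: 4.100 Mbps × 1260 s × 1.06 = 5476.0 Mb
Total: 44093.9 Mb = 5511.7 MB.
= 5.512 GB.

5.5 GB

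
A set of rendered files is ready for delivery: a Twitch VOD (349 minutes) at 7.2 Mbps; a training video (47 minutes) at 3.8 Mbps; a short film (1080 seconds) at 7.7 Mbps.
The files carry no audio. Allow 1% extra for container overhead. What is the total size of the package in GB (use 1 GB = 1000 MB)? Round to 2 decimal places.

Twitch VOD: 7.200 Mbps × 20940 s × 1.01 = 152275.7 Mb
training video: 3.800 Mbps × 2820 s × 1.01 = 10823.2 Mb
short film: 7.700 Mbps × 1080 s × 1.01 = 8399.2 Mb
Total: 171498.0 Mb = 21437.2 MB.
= 21.44 GB.

21.44 GB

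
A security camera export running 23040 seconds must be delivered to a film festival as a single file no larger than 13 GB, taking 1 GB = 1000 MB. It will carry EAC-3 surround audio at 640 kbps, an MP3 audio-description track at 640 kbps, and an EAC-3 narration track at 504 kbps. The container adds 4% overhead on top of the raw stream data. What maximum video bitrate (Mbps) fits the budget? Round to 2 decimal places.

2.56 Mbps

Budget: 13 GB = 104000.0 Mb.
Stream payload after overhead: 104000.0 / 1.04 = 100000.0 Mb.
Total bitrate budget: 100000.0 Mb / 23040 s = 4.340 Mbps.
Audio total: 640 + 640 + 504 = 1784 kbps = 1.784 Mbps.
Video: 4.340 − 1.784 = 2.556 Mbps.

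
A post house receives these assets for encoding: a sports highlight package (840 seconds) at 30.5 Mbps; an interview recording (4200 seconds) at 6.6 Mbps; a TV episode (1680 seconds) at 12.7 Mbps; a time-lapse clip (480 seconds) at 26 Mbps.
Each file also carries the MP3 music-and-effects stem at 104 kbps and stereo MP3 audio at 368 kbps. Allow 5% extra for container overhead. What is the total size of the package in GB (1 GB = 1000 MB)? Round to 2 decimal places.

11.89 GB

Audio total: 104 + 368 = 472 kbps = 0.472 Mbps.
sports highlight package: 30.972 Mbps × 840 s × 1.05 = 27317.3 Mb
interview recording: 7.072 Mbps × 4200 s × 1.05 = 31187.5 Mb
TV episode: 13.172 Mbps × 1680 s × 1.05 = 23235.4 Mb
time-lapse clip: 26.472 Mbps × 480 s × 1.05 = 13341.9 Mb
Total: 95082.1 Mb = 11885.3 MB.
= 11.89 GB.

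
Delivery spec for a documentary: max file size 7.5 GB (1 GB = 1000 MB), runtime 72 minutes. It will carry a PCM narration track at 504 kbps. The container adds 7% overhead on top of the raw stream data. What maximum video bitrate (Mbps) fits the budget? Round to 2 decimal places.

12.48 Mbps

Budget: 7.5 GB = 60000.0 Mb.
Stream payload after overhead: 60000.0 / 1.07 = 56074.8 Mb.
72 min = 4320 s
Total bitrate budget: 56074.8 Mb / 4320 s = 12.980 Mbps.
Audio: 504 kbps = 0.504 Mbps.
Video: 12.980 − 0.504 = 12.476 Mbps.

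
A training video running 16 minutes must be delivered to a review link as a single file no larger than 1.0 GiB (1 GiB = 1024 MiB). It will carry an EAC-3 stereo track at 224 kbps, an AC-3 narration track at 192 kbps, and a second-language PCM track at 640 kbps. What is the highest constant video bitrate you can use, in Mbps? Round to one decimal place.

7.9 Mbps

Budget: 1.0 GiB = 8589.9 Mb.
16 min = 960 s
Total bitrate budget: 8589.9 Mb / 960 s = 8.948 Mbps.
Audio total: 224 + 192 + 640 = 1056 kbps = 1.056 Mbps.
Video: 8.948 − 1.056 = 7.892 Mbps.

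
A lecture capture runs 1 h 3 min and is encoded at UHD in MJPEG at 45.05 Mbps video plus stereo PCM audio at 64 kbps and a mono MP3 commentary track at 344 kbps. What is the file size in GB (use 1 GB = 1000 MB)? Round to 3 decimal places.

21.479 GB

1 h 3 min = 63 min = 3780 s
Audio total: 64 + 344 = 408 kbps = 0.408 Mbps.
Total bitrate: 45.05 + 0.408 = 45.458 Mbps.
Stream data: 45.458 Mbps × 3780 s = 171831.2 Mb.
171,831 Mb ÷ 8 = 21,479 MB → 21.48 GB.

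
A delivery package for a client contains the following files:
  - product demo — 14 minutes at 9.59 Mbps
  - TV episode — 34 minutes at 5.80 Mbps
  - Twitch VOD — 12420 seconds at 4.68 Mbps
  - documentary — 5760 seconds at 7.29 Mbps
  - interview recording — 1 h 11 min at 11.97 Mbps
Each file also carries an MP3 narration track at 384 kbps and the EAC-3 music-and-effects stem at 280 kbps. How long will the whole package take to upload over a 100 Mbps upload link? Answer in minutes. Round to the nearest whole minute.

Audio total: 384 + 280 = 664 kbps = 0.664 Mbps.
product demo: 10.254 Mbps × 840 s = 8613.4 Mb
TV episode: 6.464 Mbps × 2040 s = 13186.6 Mb
Twitch VOD: 5.344 Mbps × 12420 s = 66372.5 Mb
documentary: 7.954 Mbps × 5760 s = 45815.0 Mb
interview recording: 12.634 Mbps × 4260 s = 53820.8 Mb
Total: 187808.3 Mb = 23476.0 MB.
At 100 Mbps: 187808.3 / 100 = 1878 s ≈ 31.3 minutes.

31 minutes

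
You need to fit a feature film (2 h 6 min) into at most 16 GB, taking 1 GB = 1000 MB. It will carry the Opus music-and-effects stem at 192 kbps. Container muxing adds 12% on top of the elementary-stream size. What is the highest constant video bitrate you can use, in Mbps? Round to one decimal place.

Budget: 16 GB = 128000.0 Mb.
Stream payload after overhead: 128000.0 / 1.12 = 114285.7 Mb.
2 h 6 min = 126 min = 7560 s
Total bitrate budget: 114285.7 Mb / 7560 s = 15.117 Mbps.
Audio: 192 kbps = 0.192 Mbps.
Video: 15.117 − 0.192 = 14.925 Mbps.

14.9 Mbps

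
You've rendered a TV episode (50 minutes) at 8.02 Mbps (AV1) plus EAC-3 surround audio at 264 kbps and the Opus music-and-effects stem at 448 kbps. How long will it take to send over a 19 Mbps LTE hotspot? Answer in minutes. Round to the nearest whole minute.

23 minutes

50 min = 3000 s
Audio total: 264 + 448 = 712 kbps = 0.712 Mbps.
Total bitrate: 8.732 Mbps.
File: 8.732 Mbps × 3000 s = 26196.0 Mb.
At 19 Mbps: 26196.0 / 19 = 1378.7 s ≈ 23 minutes.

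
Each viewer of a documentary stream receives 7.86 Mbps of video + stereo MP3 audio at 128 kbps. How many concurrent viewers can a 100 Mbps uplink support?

12

Audio: 128 kbps = 0.128 Mbps.
Per-viewer media rate: 7.988 Mbps.
100 Mbps = 100.0 Mbps; 100.0 / 7.988 = 12.52 → 12 viewers.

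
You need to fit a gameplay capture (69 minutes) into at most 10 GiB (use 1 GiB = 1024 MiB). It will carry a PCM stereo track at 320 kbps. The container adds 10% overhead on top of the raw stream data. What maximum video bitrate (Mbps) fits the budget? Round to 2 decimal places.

Budget: 10 GiB = 85899.3 Mb.
Stream payload after overhead: 85899.3 / 1.10 = 78090.3 Mb.
69 min = 4140 s
Total bitrate budget: 78090.3 Mb / 4140 s = 18.862 Mbps.
Audio: 320 kbps = 0.320 Mbps.
Video: 18.862 − 0.320 = 18.542 Mbps.

18.54 Mbps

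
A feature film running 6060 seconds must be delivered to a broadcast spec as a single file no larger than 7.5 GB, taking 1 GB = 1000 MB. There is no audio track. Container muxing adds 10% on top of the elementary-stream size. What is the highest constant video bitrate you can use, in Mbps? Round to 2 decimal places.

Budget: 7.5 GB = 60000.0 Mb.
Stream payload after overhead: 60000.0 / 1.10 = 54545.5 Mb.
Total bitrate budget: 54545.5 Mb / 6060 s = 9.001 Mbps.

9.00 Mbps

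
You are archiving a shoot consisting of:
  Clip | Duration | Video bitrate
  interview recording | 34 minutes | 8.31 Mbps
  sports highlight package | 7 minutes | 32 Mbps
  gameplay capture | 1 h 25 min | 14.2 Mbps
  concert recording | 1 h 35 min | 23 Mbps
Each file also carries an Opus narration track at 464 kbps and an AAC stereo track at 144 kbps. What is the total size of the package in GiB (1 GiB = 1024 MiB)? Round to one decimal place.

Audio total: 464 + 144 = 608 kbps = 0.608 Mbps.
interview recording: 8.918 Mbps × 2040 s = 18192.7 Mb
sports highlight package: 32.608 Mbps × 420 s = 13695.4 Mb
gameplay capture: 14.808 Mbps × 5100 s = 75520.8 Mb
concert recording: 23.608 Mbps × 5700 s = 134565.6 Mb
Total: 241974.5 Mb = 30246.8 MB.
= 28.17 GiB.

28.2 GiB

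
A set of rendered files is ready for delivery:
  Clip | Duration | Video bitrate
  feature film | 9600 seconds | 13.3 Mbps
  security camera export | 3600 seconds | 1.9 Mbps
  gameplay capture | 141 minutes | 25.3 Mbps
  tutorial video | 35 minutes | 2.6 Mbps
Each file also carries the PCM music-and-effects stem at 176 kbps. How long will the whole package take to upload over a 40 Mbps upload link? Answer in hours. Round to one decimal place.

Audio: 176 kbps = 0.176 Mbps.
feature film: 13.476 Mbps × 9600 s = 129369.6 Mb
security camera export: 2.076 Mbps × 3600 s = 7473.6 Mb
gameplay capture: 25.476 Mbps × 8460 s = 215527.0 Mb
tutorial video: 2.776 Mbps × 2100 s = 5829.6 Mb
Total: 358199.8 Mb = 44775.0 MB.
At 40 Mbps: 358199.8 / 40 = 8955 s ≈ 2.49 hours.

2.5 hours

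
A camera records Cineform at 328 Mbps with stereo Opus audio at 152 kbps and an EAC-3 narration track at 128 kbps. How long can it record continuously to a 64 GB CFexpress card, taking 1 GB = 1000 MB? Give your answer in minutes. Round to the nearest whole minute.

Audio total: 152 + 128 = 280 kbps = 0.280 Mbps.
Total bitrate: 328 + 0.280 = 328.280 Mbps.
Capacity: 64 GB = 512,000 Mb.
Recording time: 512,000 / 328.280 = 1,560 s ≈ 26.0 minutes.

26 minutes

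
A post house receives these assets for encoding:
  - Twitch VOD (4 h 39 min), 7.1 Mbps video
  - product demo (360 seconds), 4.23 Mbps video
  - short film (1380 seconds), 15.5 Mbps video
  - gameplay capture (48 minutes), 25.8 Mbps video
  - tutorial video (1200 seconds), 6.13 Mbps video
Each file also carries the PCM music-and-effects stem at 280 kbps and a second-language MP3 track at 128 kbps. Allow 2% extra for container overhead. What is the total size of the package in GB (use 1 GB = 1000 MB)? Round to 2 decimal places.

Audio total: 280 + 128 = 408 kbps = 0.408 Mbps.
Twitch VOD: 7.508 Mbps × 16740 s × 1.02 = 128197.6 Mb
product demo: 4.638 Mbps × 360 s × 1.02 = 1703.1 Mb
short film: 15.908 Mbps × 1380 s × 1.02 = 22392.1 Mb
gameplay capture: 26.208 Mbps × 2880 s × 1.02 = 76988.6 Mb
tutorial video: 6.538 Mbps × 1200 s × 1.02 = 8002.5 Mb
Total: 237283.9 Mb = 29660.5 MB.
= 29.66 GB.

29.66 GB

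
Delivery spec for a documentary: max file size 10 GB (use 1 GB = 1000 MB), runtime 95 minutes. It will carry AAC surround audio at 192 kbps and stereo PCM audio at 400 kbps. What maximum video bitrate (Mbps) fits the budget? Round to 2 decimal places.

Budget: 10 GB = 80000.0 Mb.
95 min = 5700 s
Total bitrate budget: 80000.0 Mb / 5700 s = 14.035 Mbps.
Audio total: 192 + 400 = 592 kbps = 0.592 Mbps.
Video: 14.035 − 0.592 = 13.443 Mbps.

13.44 Mbps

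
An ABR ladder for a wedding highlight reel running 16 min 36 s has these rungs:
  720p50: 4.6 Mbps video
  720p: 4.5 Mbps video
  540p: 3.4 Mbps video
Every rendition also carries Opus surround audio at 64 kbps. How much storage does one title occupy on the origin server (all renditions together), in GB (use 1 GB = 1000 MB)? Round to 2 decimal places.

16 min 36 s = 996 s
Audio: 64 kbps = 0.064 Mbps.
Sum of rendition bitrates: (4.6+0.064) + (4.5+0.064) + (3.4+0.064) = 12.692 Mbps.
× 996 s = 12,641 Mb = 1,580 MB = 1.580 GB.

1.58 GB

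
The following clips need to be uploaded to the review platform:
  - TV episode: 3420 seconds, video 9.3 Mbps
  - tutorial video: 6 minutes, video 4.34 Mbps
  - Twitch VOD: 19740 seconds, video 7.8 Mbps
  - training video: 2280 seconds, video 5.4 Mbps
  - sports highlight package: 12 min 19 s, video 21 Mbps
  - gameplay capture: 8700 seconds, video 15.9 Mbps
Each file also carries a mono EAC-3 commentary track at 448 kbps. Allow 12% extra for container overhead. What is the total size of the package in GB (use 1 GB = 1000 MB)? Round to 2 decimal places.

51.70 GB

Audio: 448 kbps = 0.448 Mbps.
TV episode: 9.748 Mbps × 3420 s × 1.12 = 37338.7 Mb
tutorial video: 4.788 Mbps × 360 s × 1.12 = 1930.5 Mb
Twitch VOD: 8.248 Mbps × 19740 s × 1.12 = 182353.4 Mb
training video: 5.848 Mbps × 2280 s × 1.12 = 14933.5 Mb
sports highlight package: 21.448 Mbps × 739 s × 1.12 = 17752.1 Mb
gameplay capture: 16.348 Mbps × 8700 s × 1.12 = 159294.9 Mb
Total: 413603.1 Mb = 51700.4 MB.
= 51.70 GB.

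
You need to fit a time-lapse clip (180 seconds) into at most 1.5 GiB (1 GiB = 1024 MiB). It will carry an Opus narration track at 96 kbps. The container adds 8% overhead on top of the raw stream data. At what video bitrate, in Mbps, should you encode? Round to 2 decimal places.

Budget: 1.5 GiB = 12884.9 Mb.
Stream payload after overhead: 12884.9 / 1.08 = 11930.5 Mb.
Total bitrate budget: 11930.5 Mb / 180 s = 66.280 Mbps.
Audio: 96 kbps = 0.096 Mbps.
Video: 66.280 − 0.096 = 66.184 Mbps.

66.18 Mbps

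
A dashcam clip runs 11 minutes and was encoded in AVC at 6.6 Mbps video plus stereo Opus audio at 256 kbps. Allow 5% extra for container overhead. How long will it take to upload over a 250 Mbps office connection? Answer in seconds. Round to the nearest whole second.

11 min = 660 s
Audio: 256 kbps = 0.256 Mbps.
Total bitrate: 6.856 Mbps.
File: 6.856 Mbps × 660 s = 4525.0 Mb.
With 5% container overhead: ×1.05. → 4751.2 Mb.
At 250 Mbps: 4751.2 / 250 = 19.0 s ≈ 19 seconds.

19 seconds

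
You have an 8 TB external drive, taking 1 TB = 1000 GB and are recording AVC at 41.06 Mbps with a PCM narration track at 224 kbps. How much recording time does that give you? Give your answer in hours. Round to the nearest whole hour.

431 hours

Audio: 224 kbps = 0.224 Mbps.
Total bitrate: 41.06 + 0.224 = 41.284 Mbps.
Capacity: 8 TB = 64,000,000 Mb.
Recording time: 64,000,000 / 41.284 = 1,550,237 s ≈ 431 hours.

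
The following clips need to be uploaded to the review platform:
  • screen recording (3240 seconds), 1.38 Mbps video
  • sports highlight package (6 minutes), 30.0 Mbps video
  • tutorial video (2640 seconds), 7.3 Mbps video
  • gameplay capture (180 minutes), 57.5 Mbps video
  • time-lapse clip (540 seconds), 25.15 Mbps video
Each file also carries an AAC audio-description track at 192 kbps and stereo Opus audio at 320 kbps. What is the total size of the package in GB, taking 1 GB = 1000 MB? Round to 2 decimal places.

Audio total: 192 + 320 = 512 kbps = 0.512 Mbps.
screen recording: 1.892 Mbps × 3240 s = 6130.1 Mb
sports highlight package: 30.512 Mbps × 360 s = 10984.3 Mb
tutorial video: 7.812 Mbps × 2640 s = 20623.7 Mb
gameplay capture: 58.012 Mbps × 10800 s = 626529.6 Mb
time-lapse clip: 25.662 Mbps × 540 s = 13857.5 Mb
Total: 678125.2 Mb = 84765.6 MB.
= 84.77 GB.

84.77 GB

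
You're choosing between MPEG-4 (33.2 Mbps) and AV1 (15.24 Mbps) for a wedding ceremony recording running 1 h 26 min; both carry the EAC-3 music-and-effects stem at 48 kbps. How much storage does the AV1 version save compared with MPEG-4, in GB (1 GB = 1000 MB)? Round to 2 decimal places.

11.58 GB

1 h 26 min = 86 min = 5160 s
Audio: 48 kbps = 0.048 Mbps.
MPEG-4: 33.248 Mbps × 5160 s = 171559.7 Mb = 21.445 GB.
AV1: 15.288 Mbps × 5160 s = 78886.1 Mb = 9.861 GB.
Saving: 21.445 − 9.861 = 11.584 GB.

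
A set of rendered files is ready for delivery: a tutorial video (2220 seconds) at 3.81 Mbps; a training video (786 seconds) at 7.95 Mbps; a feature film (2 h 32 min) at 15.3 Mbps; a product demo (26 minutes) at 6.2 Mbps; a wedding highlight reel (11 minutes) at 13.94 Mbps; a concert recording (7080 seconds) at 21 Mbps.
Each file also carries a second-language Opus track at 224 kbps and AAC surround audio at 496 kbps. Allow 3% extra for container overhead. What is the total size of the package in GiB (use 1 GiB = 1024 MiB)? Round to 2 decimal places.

40.44 GiB

Audio total: 224 + 496 = 720 kbps = 0.720 Mbps.
tutorial video: 4.530 Mbps × 2220 s × 1.03 = 10358.3 Mb
training video: 8.670 Mbps × 786 s × 1.03 = 7019.1 Mb
feature film: 16.020 Mbps × 9120 s × 1.03 = 150485.5 Mb
product demo: 6.920 Mbps × 1560 s × 1.03 = 11119.1 Mb
wedding highlight reel: 14.660 Mbps × 660 s × 1.03 = 9965.9 Mb
concert recording: 21.720 Mbps × 7080 s × 1.03 = 158390.9 Mb
Total: 347338.7 Mb = 43417.3 MB.
= 40.44 GiB.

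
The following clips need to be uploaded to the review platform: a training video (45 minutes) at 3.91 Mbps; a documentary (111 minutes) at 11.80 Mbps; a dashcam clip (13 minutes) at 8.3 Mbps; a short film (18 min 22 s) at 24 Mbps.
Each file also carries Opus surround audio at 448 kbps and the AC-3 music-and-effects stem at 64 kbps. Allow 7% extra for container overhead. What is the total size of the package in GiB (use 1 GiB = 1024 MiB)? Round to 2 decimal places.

Audio total: 448 + 64 = 512 kbps = 0.512 Mbps.
training video: 4.422 Mbps × 2700 s × 1.07 = 12775.2 Mb
documentary: 12.312 Mbps × 6660 s × 1.07 = 87737.8 Mb
dashcam clip: 8.812 Mbps × 780 s × 1.07 = 7354.5 Mb
short film: 24.512 Mbps × 1102 s × 1.07 = 28903.1 Mb
Total: 136770.5 Mb = 17096.3 MB.
= 15.92 GiB.

15.92 GiB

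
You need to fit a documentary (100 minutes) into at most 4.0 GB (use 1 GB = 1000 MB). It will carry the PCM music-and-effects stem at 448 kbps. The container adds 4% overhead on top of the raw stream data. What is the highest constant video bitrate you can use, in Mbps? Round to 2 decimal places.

Budget: 4.0 GB = 32000.0 Mb.
Stream payload after overhead: 32000.0 / 1.04 = 30769.2 Mb.
100 min = 6000 s
Total bitrate budget: 30769.2 Mb / 6000 s = 5.128 Mbps.
Audio: 448 kbps = 0.448 Mbps.
Video: 5.128 − 0.448 = 4.680 Mbps.

4.68 Mbps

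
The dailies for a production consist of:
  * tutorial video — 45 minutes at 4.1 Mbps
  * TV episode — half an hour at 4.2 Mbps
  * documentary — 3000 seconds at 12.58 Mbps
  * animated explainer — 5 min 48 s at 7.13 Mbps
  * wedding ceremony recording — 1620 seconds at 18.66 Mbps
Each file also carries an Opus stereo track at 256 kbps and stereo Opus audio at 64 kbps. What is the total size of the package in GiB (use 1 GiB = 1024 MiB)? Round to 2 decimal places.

10.72 GiB

Audio total: 256 + 64 = 320 kbps = 0.320 Mbps.
tutorial video: 4.420 Mbps × 2700 s = 11934.0 Mb
TV episode: 4.520 Mbps × 1800 s = 8136.0 Mb
documentary: 12.900 Mbps × 3000 s = 38700.0 Mb
animated explainer: 7.450 Mbps × 348 s = 2592.6 Mb
wedding ceremony recording: 18.980 Mbps × 1620 s = 30747.6 Mb
Total: 92110.2 Mb = 11513.8 MB.
= 10.72 GiB.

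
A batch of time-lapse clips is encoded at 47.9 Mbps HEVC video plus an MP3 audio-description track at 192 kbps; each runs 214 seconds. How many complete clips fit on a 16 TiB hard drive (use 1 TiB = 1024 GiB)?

13674

Audio: 192 kbps = 0.192 Mbps.
Total bitrate: 48.092 Mbps.
Per item: 48.092 Mbps × 214 s = 10,292 Mb = 1,286 MB.
Capacity: 16 TiB = 140,737,488 Mb; 13674.87 items → 13674 complete.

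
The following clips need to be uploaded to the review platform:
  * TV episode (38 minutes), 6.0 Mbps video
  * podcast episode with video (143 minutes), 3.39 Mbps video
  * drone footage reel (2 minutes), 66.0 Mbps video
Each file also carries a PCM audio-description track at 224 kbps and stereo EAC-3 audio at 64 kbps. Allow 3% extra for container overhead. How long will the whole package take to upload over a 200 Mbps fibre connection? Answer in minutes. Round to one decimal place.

4.6 minutes

Audio total: 224 + 64 = 288 kbps = 0.288 Mbps.
TV episode: 6.288 Mbps × 2280 s × 1.03 = 14766.7 Mb
podcast episode with video: 3.678 Mbps × 8580 s × 1.03 = 32504.0 Mb
drone footage reel: 66.288 Mbps × 120 s × 1.03 = 8193.2 Mb
Total: 55463.9 Mb = 6933.0 MB.
At 200 Mbps: 55463.9 / 200 = 277 s ≈ 4.62 minutes.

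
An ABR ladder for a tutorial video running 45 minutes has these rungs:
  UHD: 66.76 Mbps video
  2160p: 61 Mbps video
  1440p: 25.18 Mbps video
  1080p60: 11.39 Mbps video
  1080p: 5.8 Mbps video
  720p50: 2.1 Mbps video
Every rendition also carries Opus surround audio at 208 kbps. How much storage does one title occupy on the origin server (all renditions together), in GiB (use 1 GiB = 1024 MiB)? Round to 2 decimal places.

45 min = 2700 s
Audio: 208 kbps = 0.208 Mbps.
Sum of rendition bitrates: (66.76+0.208) + (61+0.208) + (25.18+0.208) + (11.39+0.208) + (5.8+0.208) + (2.1+0.208) = 173.478 Mbps.
× 2700 s = 468,391 Mb = 58,549 MB = 54.53 GiB.

54.53 GiB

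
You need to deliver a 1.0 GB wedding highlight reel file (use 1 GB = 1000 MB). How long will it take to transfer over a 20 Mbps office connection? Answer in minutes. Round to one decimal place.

6.7 minutes

File: 1.0 GB = 8000.0 Mb.
At 20 Mbps: 8000.0 / 20 = 400.0 s ≈ 6.67 minutes.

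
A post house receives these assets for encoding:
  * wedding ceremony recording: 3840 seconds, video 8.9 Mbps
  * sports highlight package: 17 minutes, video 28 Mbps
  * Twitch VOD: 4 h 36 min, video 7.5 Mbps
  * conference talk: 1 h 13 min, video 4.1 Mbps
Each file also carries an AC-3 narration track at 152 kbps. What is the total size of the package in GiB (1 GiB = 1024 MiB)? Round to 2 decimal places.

24.31 GiB

Audio: 152 kbps = 0.152 Mbps.
wedding ceremony recording: 9.052 Mbps × 3840 s = 34759.7 Mb
sports highlight package: 28.152 Mbps × 1020 s = 28715.0 Mb
Twitch VOD: 7.652 Mbps × 16560 s = 126717.1 Mb
conference talk: 4.252 Mbps × 4380 s = 18623.8 Mb
Total: 208815.6 Mb = 26102.0 MB.
= 24.31 GiB.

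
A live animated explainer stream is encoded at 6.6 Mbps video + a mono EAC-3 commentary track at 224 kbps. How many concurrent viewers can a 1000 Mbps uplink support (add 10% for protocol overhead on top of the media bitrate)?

Audio: 224 kbps = 0.224 Mbps.
Per-viewer media rate: 6.824 Mbps.
On the wire with 10% overhead: 7.506 Mbps.
1000 Mbps = 1,000 Mbps; 1,000 / 7.506 = 133.22 → 133 viewers.

133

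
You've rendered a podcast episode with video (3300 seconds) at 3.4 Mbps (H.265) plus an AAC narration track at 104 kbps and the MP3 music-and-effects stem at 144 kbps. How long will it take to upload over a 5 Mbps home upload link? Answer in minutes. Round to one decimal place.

40.1 minutes

Audio total: 104 + 144 = 248 kbps = 0.248 Mbps.
Total bitrate: 3.648 Mbps.
File: 3.648 Mbps × 3300 s = 12038.4 Mb.
At 5 Mbps: 12038.4 / 5 = 2407.7 s ≈ 40.1 minutes.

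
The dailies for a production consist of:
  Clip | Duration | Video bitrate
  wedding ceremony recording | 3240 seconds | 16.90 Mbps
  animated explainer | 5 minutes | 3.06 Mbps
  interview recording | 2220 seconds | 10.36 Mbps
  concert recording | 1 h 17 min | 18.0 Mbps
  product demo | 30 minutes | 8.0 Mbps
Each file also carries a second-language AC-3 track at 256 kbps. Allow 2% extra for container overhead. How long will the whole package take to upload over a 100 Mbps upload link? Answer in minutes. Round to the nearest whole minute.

Audio: 256 kbps = 0.256 Mbps.
wedding ceremony recording: 17.156 Mbps × 3240 s × 1.02 = 56697.1 Mb
animated explainer: 3.316 Mbps × 300 s × 1.02 = 1014.7 Mb
interview recording: 10.616 Mbps × 2220 s × 1.02 = 24038.9 Mb
concert recording: 18.256 Mbps × 4620 s × 1.02 = 86029.6 Mb
product demo: 8.256 Mbps × 1800 s × 1.02 = 15158.0 Mb
Total: 182938.3 Mb = 22867.3 MB.
At 100 Mbps: 182938.3 / 100 = 1829 s ≈ 30.5 minutes.

30 minutes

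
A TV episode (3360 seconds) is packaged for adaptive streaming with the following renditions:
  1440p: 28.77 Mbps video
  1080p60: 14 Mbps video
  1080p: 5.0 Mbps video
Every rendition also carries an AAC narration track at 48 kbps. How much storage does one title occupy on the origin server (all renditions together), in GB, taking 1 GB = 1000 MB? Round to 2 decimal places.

20.12 GB

Audio: 48 kbps = 0.048 Mbps.
Sum of rendition bitrates: (28.77+0.048) + (14+0.048) + (5.0+0.048) = 47.914 Mbps.
× 3360 s = 160,991 Mb = 20,124 MB = 20.12 GB.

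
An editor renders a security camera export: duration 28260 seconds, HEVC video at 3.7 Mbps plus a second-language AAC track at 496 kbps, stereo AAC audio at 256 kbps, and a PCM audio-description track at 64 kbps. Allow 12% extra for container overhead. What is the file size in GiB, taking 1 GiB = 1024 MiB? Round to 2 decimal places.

Audio total: 496 + 256 + 64 = 816 kbps = 0.816 Mbps.
Total bitrate: 3.7 + 0.816 = 4.516 Mbps.
Stream data: 4.516 Mbps × 28260 s = 127622.2 Mb.
With 12% container overhead: ×1.12.
142,937 Mb = 17,867,102,400 bytes ÷ 1,073,741,824 = 16.64 GiB.

16.64 GiB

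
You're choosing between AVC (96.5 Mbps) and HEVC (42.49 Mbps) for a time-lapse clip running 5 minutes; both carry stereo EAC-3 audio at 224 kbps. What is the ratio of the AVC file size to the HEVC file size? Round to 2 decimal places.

2.26

5 min = 300 s
Audio: 224 kbps = 0.224 Mbps.
AVC: 96.724 Mbps × 300 s = 29017.2 Mb = 3.627 GB.
HEVC: 42.714 Mbps × 300 s = 12814.2 Mb = 1.602 GB.
Ratio: 3.627 / 1.602 = 2.264.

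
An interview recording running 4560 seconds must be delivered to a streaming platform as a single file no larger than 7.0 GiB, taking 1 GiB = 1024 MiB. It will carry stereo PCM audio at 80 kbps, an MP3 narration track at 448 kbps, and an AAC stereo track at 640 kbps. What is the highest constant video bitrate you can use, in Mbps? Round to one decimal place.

12.0 Mbps

Budget: 7.0 GiB = 60129.5 Mb.
Total bitrate budget: 60129.5 Mb / 4560 s = 13.186 Mbps.
Audio total: 80 + 448 + 640 = 1168 kbps = 1.168 Mbps.
Video: 13.186 − 1.168 = 12.018 Mbps.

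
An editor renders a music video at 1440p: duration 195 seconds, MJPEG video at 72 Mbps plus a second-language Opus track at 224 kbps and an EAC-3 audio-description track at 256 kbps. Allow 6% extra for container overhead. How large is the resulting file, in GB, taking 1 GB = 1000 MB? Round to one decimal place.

1.9 GB

Audio total: 224 + 256 = 480 kbps = 0.480 Mbps.
Total bitrate: 72 + 0.480 = 72.480 Mbps.
Stream data: 72.480 Mbps × 195 s = 14133.6 Mb.
With 6% container overhead: ×1.06.
14,982 Mb ÷ 8 = 1,873 MB → 1.873 GB.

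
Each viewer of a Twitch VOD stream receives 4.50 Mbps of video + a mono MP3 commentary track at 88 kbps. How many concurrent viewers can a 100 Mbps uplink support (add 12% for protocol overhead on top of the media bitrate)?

Audio: 88 kbps = 0.088 Mbps.
Per-viewer media rate: 4.588 Mbps.
On the wire with 12% overhead: 5.139 Mbps.
100 Mbps = 100.0 Mbps; 100.0 / 5.139 = 19.46 → 19 viewers.

19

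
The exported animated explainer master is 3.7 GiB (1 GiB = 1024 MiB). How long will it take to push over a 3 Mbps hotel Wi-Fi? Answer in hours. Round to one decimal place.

File: 3.7 GiB = 31782.8 Mb.
At 3 Mbps: 31782.8 / 3 = 10594.3 s ≈ 2.94 hours.

2.9 hours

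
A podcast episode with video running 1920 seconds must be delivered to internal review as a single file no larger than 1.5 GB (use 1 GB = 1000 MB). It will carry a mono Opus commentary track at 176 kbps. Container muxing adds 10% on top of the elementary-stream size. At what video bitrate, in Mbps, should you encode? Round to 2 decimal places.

Budget: 1.5 GB = 12000.0 Mb.
Stream payload after overhead: 12000.0 / 1.10 = 10909.1 Mb.
Total bitrate budget: 10909.1 Mb / 1920 s = 5.682 Mbps.
Audio: 176 kbps = 0.176 Mbps.
Video: 5.682 − 0.176 = 5.506 Mbps.

5.51 Mbps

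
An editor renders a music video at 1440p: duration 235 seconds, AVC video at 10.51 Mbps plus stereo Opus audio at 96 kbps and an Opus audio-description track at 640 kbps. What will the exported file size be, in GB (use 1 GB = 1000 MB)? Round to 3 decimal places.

0.330 GB

Audio total: 96 + 640 = 736 kbps = 0.736 Mbps.
Total bitrate: 10.51 + 0.736 = 11.246 Mbps.
Stream data: 11.246 Mbps × 235 s = 2642.8 Mb.
2,643 Mb ÷ 8 = 330.4 MB → 0.3304 GB.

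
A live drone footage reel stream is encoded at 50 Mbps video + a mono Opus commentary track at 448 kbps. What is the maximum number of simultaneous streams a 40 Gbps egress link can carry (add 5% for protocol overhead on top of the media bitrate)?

755

Audio: 448 kbps = 0.448 Mbps.
Per-viewer media rate: 50.448 Mbps.
On the wire with 5% overhead: 52.970 Mbps.
40 Gbps = 40,000 Mbps; 40,000 / 52.970 = 755.14 → 755 viewers.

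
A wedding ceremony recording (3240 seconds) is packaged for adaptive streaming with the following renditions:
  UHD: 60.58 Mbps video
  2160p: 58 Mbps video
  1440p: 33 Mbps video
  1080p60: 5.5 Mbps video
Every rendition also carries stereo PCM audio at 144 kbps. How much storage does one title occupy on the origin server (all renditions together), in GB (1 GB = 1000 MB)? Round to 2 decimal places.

Audio: 144 kbps = 0.144 Mbps.
Sum of rendition bitrates: (60.58+0.144) + (58+0.144) + (33+0.144) + (5.5+0.144) = 157.656 Mbps.
× 3240 s = 510,805 Mb = 63,851 MB = 63.85 GB.

63.85 GB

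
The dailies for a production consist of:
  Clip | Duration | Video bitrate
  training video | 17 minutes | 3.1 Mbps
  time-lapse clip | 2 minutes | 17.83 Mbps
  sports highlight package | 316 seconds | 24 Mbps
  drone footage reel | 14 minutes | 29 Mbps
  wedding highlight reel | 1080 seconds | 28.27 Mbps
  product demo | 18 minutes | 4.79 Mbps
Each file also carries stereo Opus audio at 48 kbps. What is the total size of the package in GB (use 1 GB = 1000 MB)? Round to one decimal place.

9.1 GB

Audio: 48 kbps = 0.048 Mbps.
training video: 3.148 Mbps × 1020 s = 3211.0 Mb
time-lapse clip: 17.878 Mbps × 120 s = 2145.4 Mb
sports highlight package: 24.048 Mbps × 316 s = 7599.2 Mb
drone footage reel: 29.048 Mbps × 840 s = 24400.3 Mb
wedding highlight reel: 28.318 Mbps × 1080 s = 30583.4 Mb
product demo: 4.838 Mbps × 1080 s = 5225.0 Mb
Total: 73164.3 Mb = 9145.5 MB.
= 9.146 GB.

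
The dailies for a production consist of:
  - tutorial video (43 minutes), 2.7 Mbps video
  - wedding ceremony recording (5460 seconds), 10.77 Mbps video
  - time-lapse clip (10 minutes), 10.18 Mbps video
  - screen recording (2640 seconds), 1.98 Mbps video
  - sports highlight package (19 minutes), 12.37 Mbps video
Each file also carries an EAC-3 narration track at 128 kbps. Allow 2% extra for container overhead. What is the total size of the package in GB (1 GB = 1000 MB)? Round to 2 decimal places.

Audio: 128 kbps = 0.128 Mbps.
tutorial video: 2.828 Mbps × 2580 s × 1.02 = 7442.2 Mb
wedding ceremony recording: 10.898 Mbps × 5460 s × 1.02 = 60693.1 Mb
time-lapse clip: 10.308 Mbps × 600 s × 1.02 = 6308.5 Mb
screen recording: 2.108 Mbps × 2640 s × 1.02 = 5676.4 Mb
sports highlight package: 12.498 Mbps × 1140 s × 1.02 = 14532.7 Mb
Total: 94652.9 Mb = 11831.6 MB.
= 11.83 GB.

11.83 GB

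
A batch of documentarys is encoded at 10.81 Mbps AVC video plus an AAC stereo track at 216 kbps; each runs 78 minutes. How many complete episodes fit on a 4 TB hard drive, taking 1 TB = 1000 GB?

78 min = 4680 s
Audio: 216 kbps = 0.216 Mbps.
Total bitrate: 11.026 Mbps.
Per item: 11.026 Mbps × 4680 s = 51,602 Mb = 6,450 MB.
Capacity: 4 TB = 32,000,000 Mb; 620.13 items → 620 complete.

620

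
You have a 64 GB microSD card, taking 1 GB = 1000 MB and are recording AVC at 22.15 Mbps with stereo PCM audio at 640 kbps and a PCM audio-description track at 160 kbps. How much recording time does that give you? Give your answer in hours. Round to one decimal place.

6.2 hours

Audio total: 640 + 160 = 800 kbps = 0.800 Mbps.
Total bitrate: 22.15 + 0.800 = 22.950 Mbps.
Capacity: 64 GB = 512,000 Mb.
Recording time: 512,000 / 22.950 = 22,309 s ≈ 6.20 hours.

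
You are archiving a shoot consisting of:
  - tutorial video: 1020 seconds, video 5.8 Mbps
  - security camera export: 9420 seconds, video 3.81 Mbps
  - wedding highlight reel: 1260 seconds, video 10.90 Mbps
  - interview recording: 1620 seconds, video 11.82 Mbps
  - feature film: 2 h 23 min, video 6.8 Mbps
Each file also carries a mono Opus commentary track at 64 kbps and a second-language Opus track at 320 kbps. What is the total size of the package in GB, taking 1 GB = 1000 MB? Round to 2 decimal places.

17.68 GB

Audio total: 64 + 320 = 384 kbps = 0.384 Mbps.
tutorial video: 6.184 Mbps × 1020 s = 6307.7 Mb
security camera export: 4.194 Mbps × 9420 s = 39507.5 Mb
wedding highlight reel: 11.284 Mbps × 1260 s = 14217.8 Mb
interview recording: 12.204 Mbps × 1620 s = 19770.5 Mb
feature film: 7.184 Mbps × 8580 s = 61638.7 Mb
Total: 141442.2 Mb = 17680.3 MB.
= 17.68 GB.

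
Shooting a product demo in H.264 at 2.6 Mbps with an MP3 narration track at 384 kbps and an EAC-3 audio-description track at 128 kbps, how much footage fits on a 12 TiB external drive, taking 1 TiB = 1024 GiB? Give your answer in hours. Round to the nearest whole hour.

Audio total: 384 + 128 = 512 kbps = 0.512 Mbps.
Total bitrate: 2.6 + 0.512 = 3.112 Mbps.
Capacity: 12 TiB = 105,553,116 Mb.
Recording time: 105,553,116 / 3.112 = 33,918,096 s ≈ 9,422 hours.

9422 hours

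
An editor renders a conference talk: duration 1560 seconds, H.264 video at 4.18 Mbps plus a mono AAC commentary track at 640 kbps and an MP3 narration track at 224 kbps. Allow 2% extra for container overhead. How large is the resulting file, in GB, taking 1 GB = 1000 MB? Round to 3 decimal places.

Audio total: 640 + 224 = 864 kbps = 0.864 Mbps.
Total bitrate: 4.18 + 0.864 = 5.044 Mbps.
Stream data: 5.044 Mbps × 1560 s = 7868.6 Mb.
With 2% container overhead: ×1.02.
8,026 Mb ÷ 8 = 1,003 MB → 1.003 GB.

1.003 GB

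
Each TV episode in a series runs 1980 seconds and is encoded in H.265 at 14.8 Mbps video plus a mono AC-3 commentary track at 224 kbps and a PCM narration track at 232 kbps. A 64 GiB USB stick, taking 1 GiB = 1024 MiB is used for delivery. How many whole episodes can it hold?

18

Audio total: 224 + 232 = 456 kbps = 0.456 Mbps.
Total bitrate: 15.256 Mbps.
Per item: 15.256 Mbps × 1980 s = 30,207 Mb = 3,776 MB.
Capacity: 64 GiB = 549,756 Mb; 18.20 items → 18 complete.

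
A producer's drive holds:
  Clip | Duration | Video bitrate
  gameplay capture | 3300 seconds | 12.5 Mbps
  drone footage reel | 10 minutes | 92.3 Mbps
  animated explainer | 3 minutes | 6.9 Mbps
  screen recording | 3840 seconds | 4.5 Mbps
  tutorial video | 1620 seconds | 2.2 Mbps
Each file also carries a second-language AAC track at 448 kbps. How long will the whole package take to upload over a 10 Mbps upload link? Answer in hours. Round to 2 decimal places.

Audio: 448 kbps = 0.448 Mbps.
gameplay capture: 12.948 Mbps × 3300 s = 42728.4 Mb
drone footage reel: 92.748 Mbps × 600 s = 55648.8 Mb
animated explainer: 7.348 Mbps × 180 s = 1322.6 Mb
screen recording: 4.948 Mbps × 3840 s = 19000.3 Mb
tutorial video: 2.648 Mbps × 1620 s = 4289.8 Mb
Total: 122989.9 Mb = 15373.7 MB.
At 10 Mbps: 122989.9 / 10 = 12299 s ≈ 3.42 hours.

3.42 hours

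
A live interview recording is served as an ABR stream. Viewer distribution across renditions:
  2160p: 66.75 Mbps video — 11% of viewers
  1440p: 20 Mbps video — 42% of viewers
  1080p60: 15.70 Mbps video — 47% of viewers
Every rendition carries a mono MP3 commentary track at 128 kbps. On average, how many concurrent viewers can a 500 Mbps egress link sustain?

21

Audio: 128 kbps = 0.128 Mbps.
Average per-viewer bitrate: 0.11×66.878 + 0.42×20.128 + 0.47×15.828 = 23.250 Mbps.
500 Mbps = 500.0 Mbps; 500.0 / 23.250 = 21.51 → 21.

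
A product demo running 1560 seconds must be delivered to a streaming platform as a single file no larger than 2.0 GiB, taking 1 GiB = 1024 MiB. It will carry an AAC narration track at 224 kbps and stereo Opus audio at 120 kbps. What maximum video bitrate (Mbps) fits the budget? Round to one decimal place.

Budget: 2.0 GiB = 17179.9 Mb.
Total bitrate budget: 17179.9 Mb / 1560 s = 11.013 Mbps.
Audio total: 224 + 120 = 344 kbps = 0.344 Mbps.
Video: 11.013 − 0.344 = 10.669 Mbps.

10.7 Mbps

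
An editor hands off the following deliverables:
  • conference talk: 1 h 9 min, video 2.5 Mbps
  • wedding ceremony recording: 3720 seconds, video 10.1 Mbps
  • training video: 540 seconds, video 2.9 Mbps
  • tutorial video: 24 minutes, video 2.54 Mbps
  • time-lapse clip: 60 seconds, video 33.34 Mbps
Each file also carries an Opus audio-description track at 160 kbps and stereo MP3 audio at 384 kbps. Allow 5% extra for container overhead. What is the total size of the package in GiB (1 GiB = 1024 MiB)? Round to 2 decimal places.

7.40 GiB

Audio total: 160 + 384 = 544 kbps = 0.544 Mbps.
conference talk: 3.044 Mbps × 4140 s × 1.05 = 13232.3 Mb
wedding ceremony recording: 10.644 Mbps × 3720 s × 1.05 = 41575.5 Mb
training video: 3.444 Mbps × 540 s × 1.05 = 1952.7 Mb
tutorial video: 3.084 Mbps × 1440 s × 1.05 = 4663.0 Mb
time-lapse clip: 33.884 Mbps × 60 s × 1.05 = 2134.7 Mb
Total: 63558.2 Mb = 7944.8 MB.
= 7.399 GiB.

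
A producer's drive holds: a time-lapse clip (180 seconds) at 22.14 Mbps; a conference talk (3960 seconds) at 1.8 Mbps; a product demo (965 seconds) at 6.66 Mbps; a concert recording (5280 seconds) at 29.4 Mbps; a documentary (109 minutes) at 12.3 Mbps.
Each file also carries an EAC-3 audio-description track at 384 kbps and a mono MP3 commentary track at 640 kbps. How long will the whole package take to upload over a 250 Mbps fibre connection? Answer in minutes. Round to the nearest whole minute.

18 minutes

Audio total: 384 + 640 = 1024 kbps = 1.024 Mbps.
time-lapse clip: 23.164 Mbps × 180 s = 4169.5 Mb
conference talk: 2.824 Mbps × 3960 s = 11183.0 Mb
product demo: 7.684 Mbps × 965 s = 7415.1 Mb
concert recording: 30.424 Mbps × 5280 s = 160638.7 Mb
documentary: 13.324 Mbps × 6540 s = 87139.0 Mb
Total: 270545.3 Mb = 33818.2 MB.
At 250 Mbps: 270545.3 / 250 = 1082 s ≈ 18 minutes.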